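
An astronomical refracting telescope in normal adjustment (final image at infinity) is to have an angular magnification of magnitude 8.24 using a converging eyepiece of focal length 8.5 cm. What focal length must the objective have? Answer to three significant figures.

|M| = f_obj/|f_eye|, so f_obj = |M| x |f_eye| = 8.24 x 8.5 = 70.040 cm.

70.0 cm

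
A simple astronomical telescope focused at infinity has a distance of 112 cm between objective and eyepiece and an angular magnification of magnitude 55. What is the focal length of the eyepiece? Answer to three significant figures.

2.00 cm

In normal adjustment the tube length equals f_obj + f_eye and |M| = f_obj/f_eye.
So f_obj = 55 f_eye and 55 f_eye + f_eye = 112 cm, giving f_eye = 112/56 = 2.000 cm and f_obj = 110.000 cm.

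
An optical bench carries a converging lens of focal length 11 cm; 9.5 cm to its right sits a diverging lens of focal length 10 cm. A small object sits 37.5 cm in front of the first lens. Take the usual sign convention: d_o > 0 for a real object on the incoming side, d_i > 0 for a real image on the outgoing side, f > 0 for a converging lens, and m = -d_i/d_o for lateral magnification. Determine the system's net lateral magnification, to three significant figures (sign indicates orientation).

First lens: d_i1 = 1/(1/11 - 1/37.5) = 15.566 cm.
m_1 = -(15.566)/37.5 = -0.4151.
Since 15.566 cm > 9.5 cm, the first image lies past the second lens and serves as a virtual object: d_o2 = L - d_i1 = -6.066 cm.
Second lens: d_i2 = 1/(1/(-10) - 1/(-6.066)) = 15.420 cm.
m_2 = -(15.420)/(-6.066) = 2.5420.
The system's lateral magnification is m_1 m_2 = (-0.4151)(2.5420) = -1.0552.

-1.06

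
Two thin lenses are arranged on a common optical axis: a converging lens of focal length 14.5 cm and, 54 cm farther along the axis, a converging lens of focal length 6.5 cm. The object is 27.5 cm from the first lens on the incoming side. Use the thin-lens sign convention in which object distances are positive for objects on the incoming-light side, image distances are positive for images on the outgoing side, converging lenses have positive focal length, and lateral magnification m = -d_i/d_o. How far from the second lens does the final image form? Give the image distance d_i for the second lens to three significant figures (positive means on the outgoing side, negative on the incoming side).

9.01 cm

Lens 1: 1/d_i1 = 1/f_1 - 1/d_o1 = 1/14.5 - 1/27.5 = 0.03260 cm^-1, so d_i1 = 30.673 cm.
The intermediate image is 30.673 cm to the right of lens 1, so d_o2 = L - d_i1 = 54 - 30.673 = 23.327 cm.
Lens 2: 1/d_i2 = 1/f_2 - 1/d_o2 = 1/6.5 - 1/(23.327) = 0.11098 cm^-1, so d_i2 = 9.011 cm.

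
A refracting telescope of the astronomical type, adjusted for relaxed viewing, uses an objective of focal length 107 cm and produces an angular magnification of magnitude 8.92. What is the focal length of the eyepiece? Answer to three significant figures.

|M| = f_obj/f_eye, so f_eye = f_obj/|M| = 107/8.92 = 11.996 cm.

12.0 cm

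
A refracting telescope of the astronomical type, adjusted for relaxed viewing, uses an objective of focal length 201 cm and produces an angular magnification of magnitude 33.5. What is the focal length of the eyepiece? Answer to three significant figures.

|M| = f_obj/f_eye, so f_eye = f_obj/|M| = 201/33.5 = 6.000 cm.

6.00 cm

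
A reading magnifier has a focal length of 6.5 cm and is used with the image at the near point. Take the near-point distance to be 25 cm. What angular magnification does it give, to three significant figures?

M = 1 + D/f = 1 + 25/6.5 = 4.846.

4.85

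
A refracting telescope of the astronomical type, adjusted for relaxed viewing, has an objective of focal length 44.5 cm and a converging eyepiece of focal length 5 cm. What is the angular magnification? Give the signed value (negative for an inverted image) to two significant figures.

-8.9

M = -f_obj/f_eye = -44.5/(5) = -8.900.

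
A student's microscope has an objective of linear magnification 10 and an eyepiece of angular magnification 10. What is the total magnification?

The overall magnification of a compound microscope is the product of the objective and eyepiece magnifications:
M = M_obj x M_eye = 10 x 10 = 100.

100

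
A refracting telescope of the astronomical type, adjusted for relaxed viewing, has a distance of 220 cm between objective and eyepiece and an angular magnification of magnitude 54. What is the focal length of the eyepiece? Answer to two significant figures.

4.0 cm

In normal adjustment the tube length equals f_obj + f_eye and |M| = f_obj/f_eye.
So f_obj = 54 f_eye and 54 f_eye + f_eye = 220 cm, giving f_eye = 220/55 = 4.000 cm and f_obj = 216.000 cm.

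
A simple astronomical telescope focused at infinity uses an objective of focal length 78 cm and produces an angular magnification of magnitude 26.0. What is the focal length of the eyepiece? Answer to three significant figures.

|M| = f_obj/f_eye, so f_eye = f_obj/|M| = 78/26.0 = 3.000 cm.

3.00 cm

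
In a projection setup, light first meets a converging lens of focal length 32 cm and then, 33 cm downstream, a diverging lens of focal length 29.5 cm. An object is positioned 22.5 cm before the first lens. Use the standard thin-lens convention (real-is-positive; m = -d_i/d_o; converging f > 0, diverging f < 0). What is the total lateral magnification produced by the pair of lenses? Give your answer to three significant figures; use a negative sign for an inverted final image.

First lens: d_i1 = 1/(1/32 - 1/22.5) = -75.789 cm.
m_1 = -(-75.789)/22.5 = 3.3684.
With d_i1 < 0 the first image is virtual and lies on the object side; the object distance for lens 2 is d_o2 = 33 - (-75.789) = 108.789 cm.
Second lens: d_i2 = 1/(1/(-29.5) - 1/(108.789)) = -23.207 cm.
m_2 = -(-23.207)/(108.789) = 0.2133.
The system's lateral magnification is m_1 m_2 = (3.3684)(0.2133) = 0.7186.

0.719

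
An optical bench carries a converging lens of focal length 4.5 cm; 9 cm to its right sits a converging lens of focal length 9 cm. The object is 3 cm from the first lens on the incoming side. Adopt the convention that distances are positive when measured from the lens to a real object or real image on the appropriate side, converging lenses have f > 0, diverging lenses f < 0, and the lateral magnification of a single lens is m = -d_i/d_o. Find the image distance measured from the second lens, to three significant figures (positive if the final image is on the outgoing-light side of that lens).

First lens: d_i1 = 1/(1/4.5 - 1/3) = -9.000 cm.
The intermediate image is virtual, 9.000 cm to the left of lens 1, so d_o2 = L - d_i1 = 9 - (-9.000) = 18.000 cm.
Second lens: d_i2 = 1/(1/9 - 1/(18.000)) = 18.000 cm.

18.0 cm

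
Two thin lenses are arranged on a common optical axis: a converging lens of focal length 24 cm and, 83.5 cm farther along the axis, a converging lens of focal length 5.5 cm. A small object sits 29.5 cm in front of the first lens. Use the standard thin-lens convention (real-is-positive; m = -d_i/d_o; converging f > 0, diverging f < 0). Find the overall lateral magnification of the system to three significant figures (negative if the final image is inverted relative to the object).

-0.473

Lens 1: 1/d_i1 = 1/f_1 - 1/d_o1 = 1/24 - 1/29.5 = 0.00777 cm^-1, so d_i1 = 128.727 cm.
m_1 = -(128.727)/29.5 = -4.3636.
This image would form 128.727 cm past lens 1, i.e. 45.227 cm beyond lens 2, so it is a virtual object for lens 2: d_o2 = 83.5 - 128.727 = -45.227 cm.
Lens 2: 1/d_i2 = 1/f_2 - 1/d_o2 = 1/5.5 - 1/(-45.227) = 0.20393 cm^-1, so d_i2 = 4.904 cm.
m_2 = -(4.904)/(-45.227) = 0.1084.
Total m = m_1 x m_2 = (-4.3636)(0.1084) = -0.4731.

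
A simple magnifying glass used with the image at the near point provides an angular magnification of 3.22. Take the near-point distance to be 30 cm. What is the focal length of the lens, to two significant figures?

For the image at the near point, M = 1 + D/f.
f = D/(M - 1) = 30/(3.22 - 1) = 13.514 cm.

14 cm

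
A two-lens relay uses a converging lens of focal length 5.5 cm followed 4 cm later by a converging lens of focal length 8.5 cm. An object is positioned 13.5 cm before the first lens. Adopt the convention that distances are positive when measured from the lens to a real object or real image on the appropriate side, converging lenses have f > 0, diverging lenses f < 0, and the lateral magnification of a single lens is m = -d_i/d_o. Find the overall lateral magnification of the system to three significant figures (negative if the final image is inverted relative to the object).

Lens 1: 1/d_i1 = 1/f_1 - 1/d_o1 = 1/5.5 - 1/13.5 = 0.10774 cm^-1, so d_i1 = 9.281 cm.
m_1 = -(9.281)/13.5 = -0.6875.
This image would form 9.281 cm past lens 1, i.e. 5.281 cm beyond lens 2, so it is a virtual object for lens 2: d_o2 = 4 - 9.281 = -5.281 cm.
Lens 2: 1/d_i2 = 1/f_2 - 1/d_o2 = 1/8.5 - 1/(-5.281) = 0.30700 cm^-1, so d_i2 = 3.257 cm.
m_2 = -(3.257)/(-5.281) = 0.6168.
The system's lateral magnification is m_1 m_2 = (-0.6875)(0.6168) = -0.4240.

-0.424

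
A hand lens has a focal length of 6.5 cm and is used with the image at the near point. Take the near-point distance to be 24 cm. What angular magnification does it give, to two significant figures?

4.7

M = 1 + D/f = 1 + 24/6.5 = 4.692.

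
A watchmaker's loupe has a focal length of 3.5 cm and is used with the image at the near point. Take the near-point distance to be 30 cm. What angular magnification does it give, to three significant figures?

M = 1 + D/f = 1 + 30/3.5 = 9.571.

9.57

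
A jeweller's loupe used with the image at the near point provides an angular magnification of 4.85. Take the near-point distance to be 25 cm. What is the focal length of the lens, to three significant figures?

6.49 cm

For the image at the near point, M = 1 + D/f.
f = D/(M - 1) = 25/(4.85 - 1) = 6.494 cm.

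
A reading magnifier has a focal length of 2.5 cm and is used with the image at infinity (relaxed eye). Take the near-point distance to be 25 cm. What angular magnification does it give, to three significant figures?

M = D/f = 25/2.5 = 10.000.

10.0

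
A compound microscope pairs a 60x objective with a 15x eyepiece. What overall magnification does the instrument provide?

900

The overall magnification of a compound microscope is the product of the objective and eyepiece magnifications:
M = M_obj x M_eye = 60 x 15 = 900.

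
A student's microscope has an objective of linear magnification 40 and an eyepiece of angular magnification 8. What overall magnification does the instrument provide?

320

The overall magnification of a compound microscope is the product of the objective and eyepiece magnifications:
M = M_obj x M_eye = 40 x 8 = 320.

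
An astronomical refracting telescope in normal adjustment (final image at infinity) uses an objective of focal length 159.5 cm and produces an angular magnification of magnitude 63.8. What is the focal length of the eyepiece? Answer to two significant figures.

2.5 cm

|M| = f_obj/f_eye, so f_eye = f_obj/|M| = 159.5/63.8 = 2.500 cm.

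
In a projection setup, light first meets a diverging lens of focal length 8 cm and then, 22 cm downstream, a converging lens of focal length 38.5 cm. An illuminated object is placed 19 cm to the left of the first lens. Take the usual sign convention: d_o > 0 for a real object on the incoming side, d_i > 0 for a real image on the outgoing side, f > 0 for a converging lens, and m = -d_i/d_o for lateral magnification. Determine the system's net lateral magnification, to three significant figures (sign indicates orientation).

1.05

First lens: d_i1 = 1/(1/(-8) - 1/19) = -5.630 cm.
m_1 = -(-5.630)/19 = 0.2963.
The intermediate image is virtual, 5.630 cm to the left of lens 1, so d_o2 = L - d_i1 = 22 - (-5.630) = 27.630 cm.
Second lens: d_i2 = 1/(1/38.5 - 1/(27.630)) = -97.857 cm.
m_2 = -(-97.857)/(27.630) = 3.5417.
The system's lateral magnification is m_1 m_2 = (0.2963)(3.5417) = 1.0494.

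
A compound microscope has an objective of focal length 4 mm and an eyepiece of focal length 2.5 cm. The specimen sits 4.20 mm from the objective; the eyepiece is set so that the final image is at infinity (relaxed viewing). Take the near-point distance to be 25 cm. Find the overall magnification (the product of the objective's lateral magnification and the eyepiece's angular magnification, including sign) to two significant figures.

-200

Convert to cm: f_obj = 4 mm = 0.4 cm; d_o = 4.20 mm = 0.42 cm.
Objective: 1/d_i = 1/f_obj - 1/d_o = 1/0.4 - 1/0.42 = 0.11905 cm^-1, so d_i = 8.400 cm.
m_obj = -d_i/d_o = -8.400/0.42 = -20.000.
Eyepiece angular magnification (image at infinity): M_eye = D/f_e = 25/2.5 = 10.000.
Overall M = m_obj x M_eye = (-20.000)(10.000) = -200.00.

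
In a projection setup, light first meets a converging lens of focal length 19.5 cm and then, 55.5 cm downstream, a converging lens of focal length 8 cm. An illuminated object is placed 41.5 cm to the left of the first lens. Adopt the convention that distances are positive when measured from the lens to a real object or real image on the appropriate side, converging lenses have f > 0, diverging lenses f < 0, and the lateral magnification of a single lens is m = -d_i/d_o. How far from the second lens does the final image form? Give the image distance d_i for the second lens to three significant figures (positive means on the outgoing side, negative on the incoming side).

Lens 1: 1/d_i1 = 1/f_1 - 1/d_o1 = 1/19.5 - 1/41.5 = 0.02719 cm^-1, so d_i1 = 36.784 cm.
The intermediate image is 36.784 cm to the right of lens 1, so d_o2 = L - d_i1 = 55.5 - 36.784 = 18.716 cm.
Lens 2: 1/d_i2 = 1/f_2 - 1/d_o2 = 1/8 - 1/(18.716) = 0.07157 cm^-1, so d_i2 = 13.972 cm.

14.0 cm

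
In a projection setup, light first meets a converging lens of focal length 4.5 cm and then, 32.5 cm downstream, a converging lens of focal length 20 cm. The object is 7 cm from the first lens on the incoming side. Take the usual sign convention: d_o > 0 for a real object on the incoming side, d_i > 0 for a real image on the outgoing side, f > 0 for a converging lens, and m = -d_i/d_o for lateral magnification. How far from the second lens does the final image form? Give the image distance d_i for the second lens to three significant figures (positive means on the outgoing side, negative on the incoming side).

-3980 cm

Applying the thin-lens equation to the first lens, 1/4.5 = 1/7 + 1/d_i1, which gives d_i1 = 12.600 cm.
The intermediate image is 12.600 cm to the right of lens 1, so d_o2 = L - d_i1 = 32.5 - 12.600 = 19.900 cm.
Applying the thin-lens equation again with f_2 = 20 cm and d_o2 = 19.900 cm gives d_i2 = -3980.000 cm.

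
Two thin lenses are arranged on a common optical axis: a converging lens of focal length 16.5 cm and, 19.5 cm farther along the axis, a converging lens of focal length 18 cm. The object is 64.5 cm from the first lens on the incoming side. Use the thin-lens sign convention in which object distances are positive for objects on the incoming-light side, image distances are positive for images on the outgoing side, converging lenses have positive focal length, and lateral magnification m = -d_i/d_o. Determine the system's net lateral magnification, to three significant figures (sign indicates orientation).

Applying the thin-lens equation to the first lens, 1/16.5 = 1/64.5 + 1/d_i1, which gives d_i1 = 22.172 cm.
Its lateral magnification is m_1 = -d_i1/d_o1 = -(22.172)/64.5 = -0.3438.
This image would form 22.172 cm past lens 1, i.e. 2.672 cm beyond lens 2, so it is a virtual object for lens 2: d_o2 = 19.5 - 22.172 = -2.672 cm.
Applying the thin-lens equation again with f_2 = 18 cm and d_o2 = -2.672 cm gives d_i2 = 2.327 cm.
m_2 = -(2.327)/(-2.672) = 0.8707.
Overall magnification: m = m_1 m_2 = -0.2993.

-0.299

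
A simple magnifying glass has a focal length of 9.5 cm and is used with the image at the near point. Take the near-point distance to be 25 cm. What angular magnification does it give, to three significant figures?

M = 1 + D/f = 1 + 25/9.5 = 3.632.

3.63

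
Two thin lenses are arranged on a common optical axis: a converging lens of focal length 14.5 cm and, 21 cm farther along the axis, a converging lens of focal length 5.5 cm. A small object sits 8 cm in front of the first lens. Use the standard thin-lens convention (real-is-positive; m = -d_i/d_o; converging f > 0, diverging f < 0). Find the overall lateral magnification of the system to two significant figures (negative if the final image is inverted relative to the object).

First lens: d_i1 = 1/(1/14.5 - 1/8) = -17.846 cm.
m_1 = -(-17.846)/8 = 2.2308.
The intermediate image is virtual, 17.846 cm to the left of lens 1, so d_o2 = L - d_i1 = 21 - (-17.846) = 38.846 cm.
Second lens: d_i2 = 1/(1/5.5 - 1/(38.846)) = 6.407 cm.
m_2 = -(6.407)/(38.846) = -0.1649.
The system's lateral magnification is m_1 m_2 = (2.2308)(-0.1649) = -0.3679.

-0.37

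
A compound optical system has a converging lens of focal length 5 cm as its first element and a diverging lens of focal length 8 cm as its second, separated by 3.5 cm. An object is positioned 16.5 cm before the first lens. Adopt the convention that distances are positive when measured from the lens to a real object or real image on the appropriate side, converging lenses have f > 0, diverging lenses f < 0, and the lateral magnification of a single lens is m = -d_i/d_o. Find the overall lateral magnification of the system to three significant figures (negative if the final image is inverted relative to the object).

Lens 1: 1/d_i1 = 1/f_1 - 1/d_o1 = 1/5 - 1/16.5 = 0.13939 cm^-1, so d_i1 = 7.174 cm.
m_1 = -(7.174)/16.5 = -0.4348.
Since 7.174 cm > 3.5 cm, the first image lies past the second lens and serves as a virtual object: d_o2 = L - d_i1 = -3.674 cm.
Lens 2: 1/d_i2 = 1/f_2 - 1/d_o2 = 1/(-8) - 1/(-3.674) = 0.14719 cm^-1, so d_i2 = 6.794 cm.
m_2 = -(6.794)/(-3.674) = 1.8492.
Overall magnification: m = m_1 m_2 = -0.8040.

-0.804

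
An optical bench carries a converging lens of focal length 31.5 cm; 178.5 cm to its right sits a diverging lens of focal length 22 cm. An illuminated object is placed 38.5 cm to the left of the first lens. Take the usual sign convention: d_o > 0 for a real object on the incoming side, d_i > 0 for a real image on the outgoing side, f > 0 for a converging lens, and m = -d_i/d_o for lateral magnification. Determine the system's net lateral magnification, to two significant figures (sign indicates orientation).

-3.6

First lens: d_i1 = 1/(1/31.5 - 1/38.5) = 173.250 cm.
m_1 = -(173.250)/38.5 = -4.5000.
That image sits 5.250 cm in front of the second lens, so d_o2 = 5.250 cm.
Second lens: d_i2 = 1/(1/(-22) - 1/(5.250)) = -4.239 cm.
m_2 = -(-4.239)/(5.250) = 0.8073.
Overall magnification: m = m_1 m_2 = -3.6330.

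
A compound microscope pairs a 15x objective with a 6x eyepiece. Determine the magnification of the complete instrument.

The overall magnification of a compound microscope is the product of the objective and eyepiece magnifications:
M = M_obj x M_eye = 15 x 6 = 90.

90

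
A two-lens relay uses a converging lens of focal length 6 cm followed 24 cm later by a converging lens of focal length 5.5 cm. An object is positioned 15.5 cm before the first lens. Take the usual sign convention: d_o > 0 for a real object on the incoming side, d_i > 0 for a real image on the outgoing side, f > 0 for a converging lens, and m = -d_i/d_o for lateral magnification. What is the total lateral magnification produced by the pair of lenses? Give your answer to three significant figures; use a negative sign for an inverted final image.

0.399

Applying the thin-lens equation to the first lens, 1/6 = 1/15.5 + 1/d_i1, which gives d_i1 = 9.789 cm.
Its lateral magnification is m_1 = -d_i1/d_o1 = -(9.789)/15.5 = -0.6316.
Object distance for lens 2: d_o2 = 24 - 9.789 = 14.211 cm.
Applying the thin-lens equation again with f_2 = 5.5 cm and d_o2 = 14.211 cm gives d_i2 = 8.973 cm.
m_2 = -(8.973)/(14.211) = -0.6314.
Total m = m_1 x m_2 = (-0.6316)(-0.6314) = 0.3988.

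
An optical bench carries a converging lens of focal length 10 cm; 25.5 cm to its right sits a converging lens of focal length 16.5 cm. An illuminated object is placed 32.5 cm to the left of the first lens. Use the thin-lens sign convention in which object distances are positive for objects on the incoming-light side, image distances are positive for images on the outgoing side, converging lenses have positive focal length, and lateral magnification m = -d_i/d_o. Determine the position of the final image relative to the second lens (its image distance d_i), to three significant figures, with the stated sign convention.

Applying the thin-lens equation to the first lens, 1/10 = 1/32.5 + 1/d_i1, which gives d_i1 = 14.444 cm.
Object distance for lens 2: d_o2 = 25.5 - 14.444 = 11.056 cm.
Applying the thin-lens equation again with f_2 = 16.5 cm and d_o2 = 11.056 cm gives d_i2 = -33.505 cm.

-33.5 cm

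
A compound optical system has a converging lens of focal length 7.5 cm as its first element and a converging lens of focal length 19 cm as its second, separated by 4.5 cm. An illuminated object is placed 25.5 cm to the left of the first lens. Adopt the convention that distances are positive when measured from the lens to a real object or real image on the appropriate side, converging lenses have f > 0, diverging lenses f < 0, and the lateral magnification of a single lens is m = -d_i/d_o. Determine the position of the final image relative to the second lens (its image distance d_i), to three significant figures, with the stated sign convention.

4.63 cm

Lens 1: 1/d_i1 = 1/f_1 - 1/d_o1 = 1/7.5 - 1/25.5 = 0.09412 cm^-1, so d_i1 = 10.625 cm.
This image would form 10.625 cm past lens 1, i.e. 6.125 cm beyond lens 2, so it is a virtual object for lens 2: d_o2 = 4.5 - 10.625 = -6.125 cm.
Lens 2: 1/d_i2 = 1/f_2 - 1/d_o2 = 1/19 - 1/(-6.125) = 0.21590 cm^-1, so d_i2 = 4.632 cm.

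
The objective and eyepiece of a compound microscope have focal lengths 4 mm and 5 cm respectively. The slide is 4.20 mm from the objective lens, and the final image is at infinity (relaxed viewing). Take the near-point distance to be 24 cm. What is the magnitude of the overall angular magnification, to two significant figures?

96

Convert to cm: f_obj = 4 mm = 0.4 cm; d_o = 4.20 mm = 0.42 cm.
Objective: 1/d_i = 1/f_obj - 1/d_o = 1/0.4 - 1/0.42 = 0.11905 cm^-1, so d_i = 8.400 cm.
m_obj = -d_i/d_o = -8.400/0.42 = -20.000.
Eyepiece angular magnification (image at infinity): M_eye = D/f_e = 24/5 = 4.800.
Overall M = m_obj x M_eye = (-20.000)(4.800) = -96.00.
|M| = 96.00.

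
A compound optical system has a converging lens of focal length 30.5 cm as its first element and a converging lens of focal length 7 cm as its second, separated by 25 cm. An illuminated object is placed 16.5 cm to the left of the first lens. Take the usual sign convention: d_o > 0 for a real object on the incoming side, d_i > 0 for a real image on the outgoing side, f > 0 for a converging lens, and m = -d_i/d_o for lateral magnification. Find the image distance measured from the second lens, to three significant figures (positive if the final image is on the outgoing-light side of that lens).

Lens 1: 1/d_i1 = 1/f_1 - 1/d_o1 = 1/30.5 - 1/16.5 = -0.02782 cm^-1, so d_i1 = -35.946 cm.
With d_i1 < 0 the first image is virtual and lies on the object side; the object distance for lens 2 is d_o2 = 25 - (-35.946) = 60.946 cm.
Lens 2: 1/d_i2 = 1/f_2 - 1/d_o2 = 1/7 - 1/(60.946) = 0.12645 cm^-1, so d_i2 = 7.908 cm.

7.91 cm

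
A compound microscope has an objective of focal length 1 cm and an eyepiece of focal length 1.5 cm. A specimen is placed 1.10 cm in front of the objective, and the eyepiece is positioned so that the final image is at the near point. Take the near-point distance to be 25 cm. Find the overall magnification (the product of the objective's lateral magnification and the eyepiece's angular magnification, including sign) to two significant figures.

-180

Objective: 1/d_i = 1/f_obj - 1/d_o = 1/1 - 1/1.10 = 0.09091 cm^-1, so d_i = 11.000 cm.
m_obj = -d_i/d_o = -11.000/1.10 = -10.000.
Eyepiece angular magnification (image at near point): M_eye = 1 + D/f_e = 1 + 25/1.5 = 17.667.
Overall M = m_obj x M_eye = (-10.000)(17.667) = -176.67.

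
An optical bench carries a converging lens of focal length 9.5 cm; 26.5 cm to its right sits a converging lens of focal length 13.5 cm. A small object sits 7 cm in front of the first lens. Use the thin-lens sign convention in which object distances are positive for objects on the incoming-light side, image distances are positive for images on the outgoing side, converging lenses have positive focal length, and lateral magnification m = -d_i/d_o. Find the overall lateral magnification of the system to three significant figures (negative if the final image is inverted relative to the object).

-1.30

Lens 1: 1/d_i1 = 1/f_1 - 1/d_o1 = 1/9.5 - 1/7 = -0.03759 cm^-1, so d_i1 = -26.600 cm.
m_1 = -(-26.600)/7 = 3.8000.
With d_i1 < 0 the first image is virtual and lies on the object side; the object distance for lens 2 is d_o2 = 26.5 - (-26.600) = 53.100 cm.
Lens 2: 1/d_i2 = 1/f_2 - 1/d_o2 = 1/13.5 - 1/(53.100) = 0.05524 cm^-1, so d_i2 = 18.102 cm.
m_2 = -(18.102)/(53.100) = -0.3409.
The system's lateral magnification is m_1 m_2 = (3.8000)(-0.3409) = -1.2955.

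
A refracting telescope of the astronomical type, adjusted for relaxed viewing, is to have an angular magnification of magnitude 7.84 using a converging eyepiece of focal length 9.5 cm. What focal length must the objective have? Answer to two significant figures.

|M| = f_obj/|f_eye|, so f_obj = |M| x |f_eye| = 7.84 x 9.5 = 74.480 cm.

74 cm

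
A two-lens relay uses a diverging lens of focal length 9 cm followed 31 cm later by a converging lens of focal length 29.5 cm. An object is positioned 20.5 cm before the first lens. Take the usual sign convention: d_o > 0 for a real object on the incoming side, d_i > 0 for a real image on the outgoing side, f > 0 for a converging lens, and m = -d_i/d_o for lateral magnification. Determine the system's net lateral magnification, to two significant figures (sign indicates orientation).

Applying the thin-lens equation to the first lens, 1/(-9) = 1/20.5 + 1/d_i1, which gives d_i1 = -6.254 cm.
Its lateral magnification is m_1 = -d_i1/d_o1 = -(-6.254)/20.5 = 0.3051.
With d_i1 < 0 the first image is virtual and lies on the object side; the object distance for lens 2 is d_o2 = 31 - (-6.254) = 37.254 cm.
Applying the thin-lens equation again with f_2 = 29.5 cm and d_o2 = 37.254 cm gives d_i2 = 141.729 cm.
m_2 = -(141.729)/(37.254) = -3.8044.
The system's lateral magnification is m_1 m_2 = (0.3051)(-3.8044) = -1.1607.

-1.2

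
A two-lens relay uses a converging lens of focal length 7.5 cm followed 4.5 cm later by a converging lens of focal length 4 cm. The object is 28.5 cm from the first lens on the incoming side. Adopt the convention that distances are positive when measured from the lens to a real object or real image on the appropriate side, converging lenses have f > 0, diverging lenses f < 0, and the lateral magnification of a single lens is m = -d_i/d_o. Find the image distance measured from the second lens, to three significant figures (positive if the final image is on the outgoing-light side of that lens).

2.35 cm

Lens 1: 1/d_i1 = 1/f_1 - 1/d_o1 = 1/7.5 - 1/28.5 = 0.09825 cm^-1, so d_i1 = 10.179 cm.
Since 10.179 cm > 4.5 cm, the first image lies past the second lens and serves as a virtual object: d_o2 = L - d_i1 = -5.679 cm.
Lens 2: 1/d_i2 = 1/f_2 - 1/d_o2 = 1/4 - 1/(-5.679) = 0.42610 cm^-1, so d_i2 = 2.347 cm.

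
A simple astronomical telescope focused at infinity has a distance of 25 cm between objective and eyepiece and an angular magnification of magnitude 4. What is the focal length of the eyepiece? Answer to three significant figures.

In normal adjustment the tube length equals f_obj + f_eye and |M| = f_obj/f_eye.
So f_obj = 4 f_eye and 4 f_eye + f_eye = 25 cm, giving f_eye = 25/5 = 5.000 cm and f_obj = 20.000 cm.

5.00 cm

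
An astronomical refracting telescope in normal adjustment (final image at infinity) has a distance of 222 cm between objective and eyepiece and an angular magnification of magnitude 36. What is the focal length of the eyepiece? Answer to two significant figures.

In normal adjustment the tube length equals f_obj + f_eye and |M| = f_obj/f_eye.
So f_obj = 36 f_eye and 36 f_eye + f_eye = 222 cm, giving f_eye = 222/37 = 6.000 cm and f_obj = 216.000 cm.

6.0 cm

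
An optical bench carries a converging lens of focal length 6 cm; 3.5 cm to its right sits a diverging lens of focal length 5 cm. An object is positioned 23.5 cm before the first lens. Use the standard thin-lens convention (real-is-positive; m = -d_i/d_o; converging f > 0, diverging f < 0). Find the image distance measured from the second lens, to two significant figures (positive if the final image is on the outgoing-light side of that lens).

Lens 1: 1/d_i1 = 1/f_1 - 1/d_o1 = 1/6 - 1/23.5 = 0.12411 cm^-1, so d_i1 = 8.057 cm.
This image would form 8.057 cm past lens 1, i.e. 4.557 cm beyond lens 2, so it is a virtual object for lens 2: d_o2 = 3.5 - 8.057 = -4.557 cm.
Lens 2: 1/d_i2 = 1/f_2 - 1/d_o2 = 1/(-5) - 1/(-4.557) = 0.01944 cm^-1, so d_i2 = 51.452 cm.

51 cm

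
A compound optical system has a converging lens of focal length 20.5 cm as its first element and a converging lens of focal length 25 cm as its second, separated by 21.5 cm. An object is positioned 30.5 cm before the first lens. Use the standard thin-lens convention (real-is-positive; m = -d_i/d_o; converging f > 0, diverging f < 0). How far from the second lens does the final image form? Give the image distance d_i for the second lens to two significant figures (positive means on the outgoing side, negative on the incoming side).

16 cm

First lens: d_i1 = 1/(1/20.5 - 1/30.5) = 62.525 cm.
This image would form 62.525 cm past lens 1, i.e. 41.025 cm beyond lens 2, so it is a virtual object for lens 2: d_o2 = 21.5 - 62.525 = -41.025 cm.
Second lens: d_i2 = 1/(1/25 - 1/(-41.025)) = 15.534 cm.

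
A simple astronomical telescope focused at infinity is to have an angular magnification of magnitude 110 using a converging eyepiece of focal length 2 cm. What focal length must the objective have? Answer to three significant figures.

220 cm

|M| = f_obj/|f_eye|, so f_obj = |M| x |f_eye| = 110.0 x 2 = 220.000 cm.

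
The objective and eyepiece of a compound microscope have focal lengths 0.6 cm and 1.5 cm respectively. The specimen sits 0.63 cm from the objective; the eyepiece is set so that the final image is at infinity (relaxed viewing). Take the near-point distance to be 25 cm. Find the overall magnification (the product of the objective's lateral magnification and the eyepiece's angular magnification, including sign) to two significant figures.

-330

Objective: 1/d_i = 1/f_obj - 1/d_o = 1/0.6 - 1/0.63 = 0.07937 cm^-1, so d_i = 12.600 cm.
m_obj = -d_i/d_o = -12.600/0.63 = -20.000.
Eyepiece angular magnification (image at infinity): M_eye = D/f_e = 25/1.5 = 16.667.
Overall M = m_obj x M_eye = (-20.000)(16.667) = -333.33.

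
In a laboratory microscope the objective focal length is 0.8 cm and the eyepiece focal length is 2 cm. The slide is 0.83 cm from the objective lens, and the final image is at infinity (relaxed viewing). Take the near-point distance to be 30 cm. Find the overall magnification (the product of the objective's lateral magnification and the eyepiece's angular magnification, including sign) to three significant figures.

Objective: 1/d_i = 1/f_obj - 1/d_o = 1/0.8 - 1/0.83 = 0.04518 cm^-1, so d_i = 22.133 cm.
m_obj = -d_i/d_o = -22.133/0.83 = -26.667.
Eyepiece angular magnification (image at infinity): M_eye = D/f_e = 30/2 = 15.000.
Overall M = m_obj x M_eye = (-26.667)(15.000) = -400.00.

-400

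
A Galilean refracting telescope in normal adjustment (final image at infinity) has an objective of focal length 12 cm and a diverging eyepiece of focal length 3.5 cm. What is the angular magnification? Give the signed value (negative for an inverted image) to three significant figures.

M = -f_obj/f_eye = -12/(-3.5) = 3.429.

3.43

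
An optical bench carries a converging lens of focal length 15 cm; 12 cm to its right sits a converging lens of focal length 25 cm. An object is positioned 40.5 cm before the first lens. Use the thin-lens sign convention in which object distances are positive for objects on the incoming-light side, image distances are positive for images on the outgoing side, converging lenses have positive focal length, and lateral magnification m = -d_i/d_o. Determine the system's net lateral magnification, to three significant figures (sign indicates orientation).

-0.399

Applying the thin-lens equation to the first lens, 1/15 = 1/40.5 + 1/d_i1, which gives d_i1 = 23.824 cm.
Its lateral magnification is m_1 = -d_i1/d_o1 = -(23.824)/40.5 = -0.5882.
Since 23.824 cm > 12 cm, the first image lies past the second lens and serves as a virtual object: d_o2 = L - d_i1 = -11.824 cm.
Applying the thin-lens equation again with f_2 = 25 cm and d_o2 = -11.824 cm gives d_i2 = 8.027 cm.
m_2 = -(8.027)/(-11.824) = 0.6789.
Overall magnification: m = m_1 m_2 = -0.3994.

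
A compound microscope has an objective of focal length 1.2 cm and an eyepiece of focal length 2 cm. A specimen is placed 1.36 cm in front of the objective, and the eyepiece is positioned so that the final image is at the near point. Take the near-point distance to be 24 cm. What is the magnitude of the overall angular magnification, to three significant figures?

97.5

Objective: 1/d_i = 1/f_obj - 1/d_o = 1/1.2 - 1/1.36 = 0.09804 cm^-1, so d_i = 10.200 cm.
m_obj = -d_i/d_o = -10.200/1.36 = -7.500.
Eyepiece angular magnification (image at near point): M_eye = 1 + D/f_e = 1 + 24/2 = 13.000.
Overall M = m_obj x M_eye = (-7.500)(13.000) = -97.50.
|M| = 97.50.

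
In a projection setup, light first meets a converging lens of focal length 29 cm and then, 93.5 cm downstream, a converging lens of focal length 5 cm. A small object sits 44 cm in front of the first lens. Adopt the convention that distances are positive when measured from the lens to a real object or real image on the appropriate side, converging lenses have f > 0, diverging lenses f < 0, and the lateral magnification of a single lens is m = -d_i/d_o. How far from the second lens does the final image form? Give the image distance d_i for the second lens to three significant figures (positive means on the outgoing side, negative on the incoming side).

Applying the thin-lens equation to the first lens, 1/29 = 1/44 + 1/d_i1, which gives d_i1 = 85.067 cm.
Object distance for lens 2: d_o2 = 93.5 - 85.067 = 8.433 cm.
Applying the thin-lens equation again with f_2 = 5 cm and d_o2 = 8.433 cm gives d_i2 = 12.282 cm.

12.3 cm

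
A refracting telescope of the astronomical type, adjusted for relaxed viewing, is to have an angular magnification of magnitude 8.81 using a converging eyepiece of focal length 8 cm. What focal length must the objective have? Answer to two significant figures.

|M| = f_obj/|f_eye|, so f_obj = |M| x |f_eye| = 8.81 x 8 = 70.480 cm.

70 cm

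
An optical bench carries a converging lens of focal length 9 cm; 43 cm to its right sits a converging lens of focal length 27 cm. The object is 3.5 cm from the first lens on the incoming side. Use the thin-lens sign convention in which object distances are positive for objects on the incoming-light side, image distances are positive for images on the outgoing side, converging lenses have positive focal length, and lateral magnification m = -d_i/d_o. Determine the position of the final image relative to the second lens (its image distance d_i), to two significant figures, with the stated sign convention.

Applying the thin-lens equation to the first lens, 1/9 = 1/3.5 + 1/d_i1, which gives d_i1 = -5.727 cm.
The intermediate image is virtual, 5.727 cm to the left of lens 1, so d_o2 = L - d_i1 = 43 - (-5.727) = 48.727 cm.
Applying the thin-lens equation again with f_2 = 27 cm and d_o2 = 48.727 cm gives d_i2 = 60.552 cm.

61 cm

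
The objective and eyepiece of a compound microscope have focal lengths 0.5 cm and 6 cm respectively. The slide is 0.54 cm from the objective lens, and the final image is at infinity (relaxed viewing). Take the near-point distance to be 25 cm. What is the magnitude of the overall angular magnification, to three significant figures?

Objective: 1/d_i = 1/f_obj - 1/d_o = 1/0.5 - 1/0.54 = 0.14815 cm^-1, so d_i = 6.750 cm.
m_obj = -d_i/d_o = -6.750/0.54 = -12.500.
Eyepiece angular magnification (image at infinity): M_eye = D/f_e = 25/6 = 4.167.
Overall M = m_obj x M_eye = (-12.500)(4.167) = -52.08.
|M| = 52.08.

52.1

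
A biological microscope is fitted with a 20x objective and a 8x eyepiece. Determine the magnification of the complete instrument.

The overall magnification of a compound microscope is the product of the objective and eyepiece magnifications:
M = M_obj x M_eye = 20 x 8 = 160.

160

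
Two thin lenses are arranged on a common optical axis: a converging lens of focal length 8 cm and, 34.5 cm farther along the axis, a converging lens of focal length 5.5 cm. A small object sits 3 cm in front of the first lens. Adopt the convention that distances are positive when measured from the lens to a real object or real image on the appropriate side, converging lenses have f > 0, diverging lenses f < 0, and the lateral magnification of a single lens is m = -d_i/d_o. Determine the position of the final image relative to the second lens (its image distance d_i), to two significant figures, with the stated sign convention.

6.4 cm

Lens 1: 1/d_i1 = 1/f_1 - 1/d_o1 = 1/8 - 1/3 = -0.20833 cm^-1, so d_i1 = -4.800 cm.
With d_i1 < 0 the first image is virtual and lies on the object side; the object distance for lens 2 is d_o2 = 34.5 - (-4.800) = 39.300 cm.
Lens 2: 1/d_i2 = 1/f_2 - 1/d_o2 = 1/5.5 - 1/(39.300) = 0.15637 cm^-1, so d_i2 = 6.395 cm.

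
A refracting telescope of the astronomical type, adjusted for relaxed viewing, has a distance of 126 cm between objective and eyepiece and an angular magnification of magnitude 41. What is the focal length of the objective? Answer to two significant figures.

In normal adjustment the tube length equals f_obj + f_eye and |M| = f_obj/f_eye.
So f_obj = 41 f_eye and 41 f_eye + f_eye = 126 cm, giving f_eye = 126/42 = 3.000 cm and f_obj = 123.000 cm.

120 cm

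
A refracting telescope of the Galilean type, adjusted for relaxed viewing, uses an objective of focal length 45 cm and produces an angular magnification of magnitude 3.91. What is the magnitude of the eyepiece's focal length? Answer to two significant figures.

|M| = f_obj/|f_eye|, so |f_eye| = f_obj/|M| = 45/3.91 = 11.509 cm.
(The eyepiece is diverging, so its signed focal length is -11.509 cm.)

12 cm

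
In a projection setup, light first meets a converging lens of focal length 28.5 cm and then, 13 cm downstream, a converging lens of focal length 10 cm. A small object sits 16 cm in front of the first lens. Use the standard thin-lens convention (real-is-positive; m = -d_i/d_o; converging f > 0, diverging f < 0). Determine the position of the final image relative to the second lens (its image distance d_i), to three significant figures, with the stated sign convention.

12.5 cm

Lens 1: 1/d_i1 = 1/f_1 - 1/d_o1 = 1/28.5 - 1/16 = -0.02741 cm^-1, so d_i1 = -36.480 cm.
The intermediate image is virtual, 36.480 cm to the left of lens 1, so d_o2 = L - d_i1 = 13 - (-36.480) = 49.480 cm.
Lens 2: 1/d_i2 = 1/f_2 - 1/d_o2 = 1/10 - 1/(49.480) = 0.07979 cm^-1, so d_i2 = 12.533 cm.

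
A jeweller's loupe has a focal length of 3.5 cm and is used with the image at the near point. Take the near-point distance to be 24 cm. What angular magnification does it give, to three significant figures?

M = 1 + D/f = 1 + 24/3.5 = 7.857.

7.86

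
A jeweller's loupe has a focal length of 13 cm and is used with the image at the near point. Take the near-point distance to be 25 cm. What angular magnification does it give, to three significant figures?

2.92

M = 1 + D/f = 1 + 25/13 = 2.923.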